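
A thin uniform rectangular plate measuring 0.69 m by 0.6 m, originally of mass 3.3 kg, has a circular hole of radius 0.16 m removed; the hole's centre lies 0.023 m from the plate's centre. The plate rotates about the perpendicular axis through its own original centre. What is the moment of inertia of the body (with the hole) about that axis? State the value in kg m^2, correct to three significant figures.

Unpierced body about its centre: I₀ = (1/12)M(a²+b²) = (1/12)(3.3)[(0.69)² + (0.6)²] = 0.22993 kg m^2.
The removed disk has mass m = M·πr²/(ab) = (3.3)·π(0.16)²/(0.69·0.6) = 0.64107 kg (same uniform areal density).
Its moment of inertia about the rotation axis (parallel-axis theorem): I_hole = (1/2)mr² + md² = (1/2)(0.64107)(0.16)² + (0.64107)(0.023)² = 0.0085448 kg m^2.
Treating the hole as negative mass, I = I₀ − I_hole = 0.22993 − 0.0085448 = 0.22138 kg m^2.

0.221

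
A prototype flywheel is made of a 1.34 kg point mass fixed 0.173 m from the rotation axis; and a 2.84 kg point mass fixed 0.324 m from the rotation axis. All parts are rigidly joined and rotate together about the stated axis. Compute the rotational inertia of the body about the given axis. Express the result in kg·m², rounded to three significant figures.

0.338

Point mass: I_cm = 0; centre at d = 0.173 m, so the parallel axis theorem gives I = 0 + (1.34)(0.173)² = 0.040105 kg·m².
Point mass: I_cm = 0; centre at d = 0.324 m, so the parallel axis theorem gives I = 0 + (2.84)(0.324)² = 0.29813 kg·m².
Total I = 0.040105 + 0.29813 = 0.33824 kg·m².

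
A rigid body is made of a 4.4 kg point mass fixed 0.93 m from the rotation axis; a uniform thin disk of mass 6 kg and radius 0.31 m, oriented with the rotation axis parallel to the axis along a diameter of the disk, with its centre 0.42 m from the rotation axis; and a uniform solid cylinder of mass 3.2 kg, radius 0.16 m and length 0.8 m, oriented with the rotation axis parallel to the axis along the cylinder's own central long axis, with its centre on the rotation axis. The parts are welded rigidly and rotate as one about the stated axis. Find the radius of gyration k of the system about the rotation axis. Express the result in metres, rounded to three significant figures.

0.609

Point mass: I_cm = 0; centre at d = 0.93 m, so the parallel axis theorem gives I = 0 + (4.4)(0.93)² = 3.8056 kg m².
Thin disk: I_cm = (1/4)MR² = (1/4)(6)(0.31)² = 0.14415 kg m²; centre at d = 0.42 m, so the parallel axis theorem gives I = 0.14415 + (6)(0.42)² = 1.2025 kg m².
Solid cylinder: I_cm = (1/2)MR² = (1/2)(3.2)(0.16)² = 0.04096 kg m²; axis through the centre, so I = 0.04096 kg m².
Total I = 5.0491 kg m²; total mass M = 13.6 kg.
k = √(I/M) = √(5.0491/13.6) = 0.60931 m.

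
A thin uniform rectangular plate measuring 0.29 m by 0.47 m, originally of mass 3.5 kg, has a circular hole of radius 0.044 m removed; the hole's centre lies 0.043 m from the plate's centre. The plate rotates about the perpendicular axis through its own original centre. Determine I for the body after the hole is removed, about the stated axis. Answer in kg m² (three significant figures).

0.0885

Unpierced body about its centre: I₀ = (1/12)M(a²+b²) = (1/12)(3.5)[(0.29)² + (0.47)²] = 0.088958 kg m².
The removed disk has mass m = M·πr²/(ab) = (3.5)·π(0.044)²/(0.29·0.47) = 0.15618 kg (same uniform areal density).
Its moment of inertia about the rotation axis (parallel-axis theorem): I_hole = (1/2)mr² + md² = (1/2)(0.15618)(0.044)² + (0.15618)(0.043)² = 0.00043996 kg m².
Treating the hole as negative mass, I = I₀ − I_hole = 0.088958 − 0.00043996 = 0.088518 kg m².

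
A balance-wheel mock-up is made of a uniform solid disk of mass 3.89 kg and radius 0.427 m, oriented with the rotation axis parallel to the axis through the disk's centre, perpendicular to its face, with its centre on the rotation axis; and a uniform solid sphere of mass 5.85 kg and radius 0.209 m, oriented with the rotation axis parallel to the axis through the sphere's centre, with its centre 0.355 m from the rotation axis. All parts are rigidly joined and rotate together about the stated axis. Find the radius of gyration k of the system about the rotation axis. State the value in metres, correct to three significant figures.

Solid disk: I_cm = (1/2)MR² = (1/2)(3.89)(0.427)² = 0.35463 kg m²; axis through the centre, so I = 0.35463 kg m².
Solid sphere: I_cm = (2/5)MR² = (2/5)(5.85)(0.209)² = 0.10221 kg m²; centre at d = 0.355 m, so the parallel axis theorem gives I = 0.10221 + (5.85)(0.355)² = 0.83946 kg m².
Total I = 1.1941 kg m²; total mass M = 9.74 kg.
k = √(I/M) = √(1.1941/9.74) = 0.35014 m.

0.350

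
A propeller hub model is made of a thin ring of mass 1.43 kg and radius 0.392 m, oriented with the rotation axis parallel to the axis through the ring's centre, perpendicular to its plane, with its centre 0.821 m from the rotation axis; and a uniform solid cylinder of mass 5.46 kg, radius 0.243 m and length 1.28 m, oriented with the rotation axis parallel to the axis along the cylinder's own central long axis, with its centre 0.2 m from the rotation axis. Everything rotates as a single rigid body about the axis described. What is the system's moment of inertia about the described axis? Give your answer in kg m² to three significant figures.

1.56

Thin ring: I_cm = MR² = (1.43)(0.392)² = 0.21974 kg m²; centre at d = 0.821 m, so I = I_cm + Md² gives I = 0.21974 + (1.43)(0.821)² = 1.1836 kg m².
Solid cylinder: I_cm = (1/2)MR² = (1/2)(5.46)(0.243)² = 0.1612 kg m²; centre at d = 0.2 m, so I = I_cm + Md² gives I = 0.1612 + (5.46)(0.2)² = 0.3796 kg m².
Total I = 1.1836 + 0.3796 = 1.5632 kg m².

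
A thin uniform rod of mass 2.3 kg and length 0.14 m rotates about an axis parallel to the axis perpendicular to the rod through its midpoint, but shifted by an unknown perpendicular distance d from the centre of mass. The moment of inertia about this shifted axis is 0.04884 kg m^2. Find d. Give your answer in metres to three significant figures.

About the centre-of-mass axis, I_cm = (1/12)ML² = (1/12)(2.3)(0.14)² = 0.0037567 kg m^2.
Parallel axis theorem: I = I_cm + Md², so Md² = 0.04884 − 0.0037567 = 0.045083 kg m^2.
d = √(0.045083 / 2.3) = 0.14001 m.

0.140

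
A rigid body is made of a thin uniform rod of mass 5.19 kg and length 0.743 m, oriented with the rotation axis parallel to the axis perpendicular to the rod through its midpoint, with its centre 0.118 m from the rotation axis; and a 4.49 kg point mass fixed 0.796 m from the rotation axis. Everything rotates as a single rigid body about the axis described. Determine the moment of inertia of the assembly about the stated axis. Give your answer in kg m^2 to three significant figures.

Thin rod: I_cm = (1/12)ML² = (1/12)(5.19)(0.743)² = 0.23876 kg m^2; centre at d = 0.118 m, so I = I_cm + Md² gives I = 0.23876 + (5.19)(0.118)² = 0.31103 kg m^2.
Point mass: I_cm = 0; centre at d = 0.796 m, so I = I_cm + Md² gives I = 0 + (4.49)(0.796)² = 2.8449 kg m^2.
Total I = 0.31103 + 2.8449 = 3.156 kg m^2.

3.16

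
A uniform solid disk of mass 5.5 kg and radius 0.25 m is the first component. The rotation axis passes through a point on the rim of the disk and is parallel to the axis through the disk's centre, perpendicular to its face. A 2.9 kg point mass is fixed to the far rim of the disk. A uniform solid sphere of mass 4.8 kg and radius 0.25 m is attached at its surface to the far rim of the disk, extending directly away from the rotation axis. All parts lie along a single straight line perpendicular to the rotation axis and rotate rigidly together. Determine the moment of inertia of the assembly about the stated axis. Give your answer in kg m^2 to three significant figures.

4.06

Solid disk: I_cm = (1/2)MR² = (1/2)(5.5)(0.25)² = 0.17188 kg m^2; centre at d = 0.25 m, so I = I_cm + Md² gives I = 0.17188 + (5.5)(0.25)² = 0.51562 kg m^2.
Point mass: I_cm = 0; centre at d = 0.25 + 0.25 = 0.5 m, so I = I_cm + Md² gives I = 0 + (2.9)(0.5)² = 0.725 kg m^2.
Solid sphere: I_cm = (2/5)MR² = (2/5)(4.8)(0.25)² = 0.12 kg m^2; centre at d = 0.25 + 0.25 + 0.25 = 0.75 m, so I = I_cm + Md² gives I = 0.12 + (4.8)(0.75)² = 2.82 kg m^2.
Total I = 0.51562 + 0.725 + 2.82 = 4.0606 kg m^2.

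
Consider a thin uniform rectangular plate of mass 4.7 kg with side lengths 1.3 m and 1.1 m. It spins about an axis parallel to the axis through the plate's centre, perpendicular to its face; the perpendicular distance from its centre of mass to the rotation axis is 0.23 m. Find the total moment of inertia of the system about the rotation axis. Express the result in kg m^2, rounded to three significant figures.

I_cm = (1/12)M(a²+b²) = (1/12)(4.7)[(1.3)² + (1.1)²] = 1.1358 kg m^2; centre at d = 0.23 m, so the parallel axis theorem gives I = 1.1358 + (4.7)(0.23)² = 1.3845 kg m^2.

1.38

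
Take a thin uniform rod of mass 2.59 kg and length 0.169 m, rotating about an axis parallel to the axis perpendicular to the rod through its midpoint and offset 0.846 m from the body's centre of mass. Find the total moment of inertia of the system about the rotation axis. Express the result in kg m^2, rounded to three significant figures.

1.86

I_cm = (1/12)ML² = (1/12)(2.59)(0.169)² = 0.0061644 kg m^2; centre at d = 0.846 m, so I = I_cm + Md² gives I = 0.0061644 + (2.59)(0.846)² = 1.8599 kg m^2.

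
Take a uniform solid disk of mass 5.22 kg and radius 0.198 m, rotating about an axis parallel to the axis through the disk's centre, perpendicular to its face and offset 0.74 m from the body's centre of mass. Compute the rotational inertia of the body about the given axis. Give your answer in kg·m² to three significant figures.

2.96

I_cm = (1/2)MR² = (1/2)(5.22)(0.198)² = 0.10232 kg·m²; centre at d = 0.74 m, so the parallel axis theorem gives I = 0.10232 + (5.22)(0.74)² = 2.9608 kg·m².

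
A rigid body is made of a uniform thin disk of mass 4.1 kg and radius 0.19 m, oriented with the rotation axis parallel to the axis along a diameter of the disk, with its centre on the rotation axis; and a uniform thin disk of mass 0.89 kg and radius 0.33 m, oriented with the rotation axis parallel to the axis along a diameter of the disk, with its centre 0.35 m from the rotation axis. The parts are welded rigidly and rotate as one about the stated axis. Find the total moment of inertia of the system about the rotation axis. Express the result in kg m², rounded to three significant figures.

0.170

Thin disk: I_cm = (1/4)MR² = (1/4)(4.1)(0.19)² = 0.037002 kg m²; axis through the centre, so I = 0.037002 kg m².
Thin disk: I_cm = (1/4)MR² = (1/4)(0.89)(0.33)² = 0.02423 kg m²; centre at d = 0.35 m, so I = I_cm + Md² gives I = 0.02423 + (0.89)(0.35)² = 0.13326 kg m².
Total I = 0.037002 + 0.13326 = 0.17026 kg m².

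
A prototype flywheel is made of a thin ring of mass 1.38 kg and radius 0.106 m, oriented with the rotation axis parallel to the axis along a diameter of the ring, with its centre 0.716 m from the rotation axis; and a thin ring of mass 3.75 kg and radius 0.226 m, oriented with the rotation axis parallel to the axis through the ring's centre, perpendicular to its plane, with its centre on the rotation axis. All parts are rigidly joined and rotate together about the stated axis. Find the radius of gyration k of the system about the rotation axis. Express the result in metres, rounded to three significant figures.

Thin ring: I_cm = (1/2)MR² = (1/2)(1.38)(0.106)² = 0.0077528 kg m^2; centre at d = 0.716 m, so the parallel axis theorem gives I = 0.0077528 + (1.38)(0.716)² = 0.71522 kg m^2.
Thin ring: I_cm = MR² = (3.75)(0.226)² = 0.19154 kg m^2; axis through the centre, so I = 0.19154 kg m^2.
Total I = 0.90675 kg m^2; total mass M = 5.13 kg.
k = √(I/M) = √(0.90675/5.13) = 0.42042 m.

0.420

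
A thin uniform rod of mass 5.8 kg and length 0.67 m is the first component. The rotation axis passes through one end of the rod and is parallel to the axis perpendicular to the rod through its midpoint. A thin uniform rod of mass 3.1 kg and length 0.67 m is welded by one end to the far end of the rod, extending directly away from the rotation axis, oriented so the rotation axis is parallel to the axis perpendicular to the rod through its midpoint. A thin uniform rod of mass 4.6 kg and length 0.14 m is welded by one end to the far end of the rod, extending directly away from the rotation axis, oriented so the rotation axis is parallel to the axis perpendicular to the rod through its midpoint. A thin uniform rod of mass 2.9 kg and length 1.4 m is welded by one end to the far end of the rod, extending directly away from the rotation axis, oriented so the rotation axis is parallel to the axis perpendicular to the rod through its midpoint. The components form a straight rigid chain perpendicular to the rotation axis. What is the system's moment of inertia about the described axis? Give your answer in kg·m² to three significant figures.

Thin rod: I_cm = (1/12)ML² = (1/12)(5.8)(0.67)² = 0.21697 kg·m²; centre at d = 0.335 m, so I = I_cm + Md² gives I = 0.21697 + (5.8)(0.335)² = 0.86787 kg·m².
Thin rod: I_cm = (1/12)ML² = (1/12)(3.1)(0.67)² = 0.11597 kg·m²; centre at d = 0.335 + 0.335 + 0.335 = 1.005 m, so I = I_cm + Md² gives I = 0.11597 + (3.1)(1.005)² = 3.247 kg·m².
Thin rod: I_cm = (1/12)ML² = (1/12)(4.6)(0.14)² = 0.0075133 kg·m²; centre at d = 0.335 + 0.335 + 0.335 + 0.335 + 0.07 = 1.41 m, so I = I_cm + Md² gives I = 0.0075133 + (4.6)(1.41)² = 9.1528 kg·m².
Thin rod: I_cm = (1/12)ML² = (1/12)(2.9)(1.4)² = 0.47367 kg·m²; centre at d = 0.335 + 0.335 + 0.335 + 0.335 + 0.07 + 0.07 + 0.7 = 2.18 m, so I = I_cm + Md² gives I = 0.47367 + (2.9)(2.18)² = 14.256 kg·m².
Total I = 0.86787 + 3.247 + 9.1528 + 14.256 = 27.523 kg·m².

27.5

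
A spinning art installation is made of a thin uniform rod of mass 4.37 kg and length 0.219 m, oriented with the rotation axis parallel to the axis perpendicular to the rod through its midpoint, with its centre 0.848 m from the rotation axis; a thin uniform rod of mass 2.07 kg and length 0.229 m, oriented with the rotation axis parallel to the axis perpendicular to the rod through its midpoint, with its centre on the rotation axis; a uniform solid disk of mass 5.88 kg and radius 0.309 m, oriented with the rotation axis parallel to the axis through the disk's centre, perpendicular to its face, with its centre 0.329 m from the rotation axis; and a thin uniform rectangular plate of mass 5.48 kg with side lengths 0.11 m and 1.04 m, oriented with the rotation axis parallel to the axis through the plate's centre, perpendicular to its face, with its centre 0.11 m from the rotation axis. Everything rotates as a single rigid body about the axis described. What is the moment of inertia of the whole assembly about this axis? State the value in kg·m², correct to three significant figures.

4.65

Thin rod: I_cm = (1/12)ML² = (1/12)(4.37)(0.219)² = 0.017466 kg·m²; centre at d = 0.848 m, so the parallel axis theorem gives I = 0.017466 + (4.37)(0.848)² = 3.16 kg·m².
Thin rod: I_cm = (1/12)ML² = (1/12)(2.07)(0.229)² = 0.0090461 kg·m²; axis through the centre, so I = 0.0090461 kg·m².
Solid disk: I_cm = (1/2)MR² = (1/2)(5.88)(0.309)² = 0.28071 kg·m²; centre at d = 0.329 m, so the parallel axis theorem gives I = 0.28071 + (5.88)(0.329)² = 0.91717 kg·m².
Rectangular plate: I_cm = (1/12)M(a²+b²) = (1/12)(5.48)[(0.11)² + (1.04)²] = 0.49946 kg·m²; centre at d = 0.11 m, so the parallel axis theorem gives I = 0.49946 + (5.48)(0.11)² = 0.56576 kg·m².
Total I = 3.16 + 0.0090461 + 0.91717 + 0.56576 = 4.6519 kg·m².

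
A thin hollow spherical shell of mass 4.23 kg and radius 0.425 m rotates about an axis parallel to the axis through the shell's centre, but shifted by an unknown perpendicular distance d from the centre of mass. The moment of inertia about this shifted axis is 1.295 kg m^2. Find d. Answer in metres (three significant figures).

About the centre-of-mass axis, I_cm = (2/3)MR² = (2/3)(4.23)(0.425)² = 0.50936 kg m^2.
Parallel axis theorem: I = I_cm + Md², so Md² = 1.295 − 0.50936 = 0.78564 kg m^2.
d = √(0.78564 / 4.23) = 0.43096 m.

0.431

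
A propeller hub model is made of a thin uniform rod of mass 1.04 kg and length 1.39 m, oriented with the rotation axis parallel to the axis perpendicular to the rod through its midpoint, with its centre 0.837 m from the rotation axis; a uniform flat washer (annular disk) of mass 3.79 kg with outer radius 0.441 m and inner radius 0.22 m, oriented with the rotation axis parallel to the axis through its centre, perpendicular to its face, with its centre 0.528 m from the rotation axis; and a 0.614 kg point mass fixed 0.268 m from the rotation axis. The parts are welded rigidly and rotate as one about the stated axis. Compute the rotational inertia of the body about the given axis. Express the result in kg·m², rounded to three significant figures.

Thin rod: I_cm = (1/12)ML² = (1/12)(1.04)(1.39)² = 0.16745 kg·m²; centre at d = 0.837 m, so the parallel axis theorem gives I = 0.16745 + (1.04)(0.837)² = 0.89604 kg·m².
Annular disk: I_cm = (1/2)M(R²+r²) = (1/2)(3.79)[(0.441)² + (0.22)²] = 0.46026 kg·m²; centre at d = 0.528 m, so the parallel axis theorem gives I = 0.46026 + (3.79)(0.528)² = 1.5169 kg·m².
Point mass: I_cm = 0; centre at d = 0.268 m, so the parallel axis theorem gives I = 0 + (0.614)(0.268)² = 0.0441 kg·m².
Total I = 0.89604 + 1.5169 + 0.0441 = 2.457 kg·m².

2.46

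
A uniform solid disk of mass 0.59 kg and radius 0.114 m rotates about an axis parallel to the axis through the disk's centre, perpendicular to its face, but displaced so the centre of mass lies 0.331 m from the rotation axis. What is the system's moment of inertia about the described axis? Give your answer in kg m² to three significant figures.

I_cm = (1/2)MR² = (1/2)(0.59)(0.114)² = 0.0038338 kg m²; centre at d = 0.331 m, so the parallel axis theorem gives I = 0.0038338 + (0.59)(0.331)² = 0.068475 kg m².

0.0685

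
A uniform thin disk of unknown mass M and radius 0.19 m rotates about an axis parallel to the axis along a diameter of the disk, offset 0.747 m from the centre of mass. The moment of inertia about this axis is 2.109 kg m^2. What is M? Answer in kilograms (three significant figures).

I = I_cm + Md² = (1/4)MR² + Md² = M·[0.25·(0.19)² + (0.747)²] = M·0.56703.
So M = 2.109 / 0.56703 = 3.7194 kg.

3.72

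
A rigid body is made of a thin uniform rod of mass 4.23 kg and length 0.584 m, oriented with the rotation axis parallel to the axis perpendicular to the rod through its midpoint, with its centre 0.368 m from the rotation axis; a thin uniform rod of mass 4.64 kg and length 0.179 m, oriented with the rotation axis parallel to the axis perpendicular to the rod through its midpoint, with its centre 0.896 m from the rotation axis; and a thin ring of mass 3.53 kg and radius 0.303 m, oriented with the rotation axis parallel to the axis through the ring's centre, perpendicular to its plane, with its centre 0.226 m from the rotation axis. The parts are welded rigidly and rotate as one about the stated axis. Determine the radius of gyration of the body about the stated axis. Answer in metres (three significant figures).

0.631

Thin rod: I_cm = (1/12)ML² = (1/12)(4.23)(0.584)² = 0.12022 kg m²; centre at d = 0.368 m, so I = I_cm + Md² gives I = 0.12022 + (4.23)(0.368)² = 0.69307 kg m².
Thin rod: I_cm = (1/12)ML² = (1/12)(4.64)(0.179)² = 0.012389 kg m²; centre at d = 0.896 m, so I = I_cm + Md² gives I = 0.012389 + (4.64)(0.896)² = 3.7375 kg m².
Thin ring: I_cm = MR² = (3.53)(0.303)² = 0.32409 kg m²; centre at d = 0.226 m, so I = I_cm + Md² gives I = 0.32409 + (3.53)(0.226)² = 0.50438 kg m².
Total I = 4.9349 kg m²; total mass M = 12.4 kg.
k = √(I/M) = √(4.9349/12.4) = 0.63085 m.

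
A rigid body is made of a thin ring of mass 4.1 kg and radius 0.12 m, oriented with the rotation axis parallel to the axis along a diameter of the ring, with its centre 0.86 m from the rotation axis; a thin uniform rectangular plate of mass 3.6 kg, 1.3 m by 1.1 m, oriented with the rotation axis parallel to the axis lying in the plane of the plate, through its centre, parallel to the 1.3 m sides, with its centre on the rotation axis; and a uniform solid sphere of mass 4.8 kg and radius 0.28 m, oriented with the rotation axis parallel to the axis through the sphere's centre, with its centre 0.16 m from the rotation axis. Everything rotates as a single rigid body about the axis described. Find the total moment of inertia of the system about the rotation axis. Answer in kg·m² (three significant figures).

3.70

Thin ring: I_cm = (1/2)MR² = (1/2)(4.1)(0.12)² = 0.02952 kg·m²; centre at d = 0.86 m, so the parallel axis theorem gives I = 0.02952 + (4.1)(0.86)² = 3.0619 kg·m².
Rectangular plate: I_cm = (1/12)Mb² = (1/12)(3.6)(1.1)² = 0.363 kg·m²; axis through the centre, so I = 0.363 kg·m².
Solid sphere: I_cm = (2/5)MR² = (2/5)(4.8)(0.28)² = 0.15053 kg·m²; centre at d = 0.16 m, so the parallel axis theorem gives I = 0.15053 + (4.8)(0.16)² = 0.27341 kg·m².
Total I = 3.0619 + 0.363 + 0.27341 = 3.6983 kg·m².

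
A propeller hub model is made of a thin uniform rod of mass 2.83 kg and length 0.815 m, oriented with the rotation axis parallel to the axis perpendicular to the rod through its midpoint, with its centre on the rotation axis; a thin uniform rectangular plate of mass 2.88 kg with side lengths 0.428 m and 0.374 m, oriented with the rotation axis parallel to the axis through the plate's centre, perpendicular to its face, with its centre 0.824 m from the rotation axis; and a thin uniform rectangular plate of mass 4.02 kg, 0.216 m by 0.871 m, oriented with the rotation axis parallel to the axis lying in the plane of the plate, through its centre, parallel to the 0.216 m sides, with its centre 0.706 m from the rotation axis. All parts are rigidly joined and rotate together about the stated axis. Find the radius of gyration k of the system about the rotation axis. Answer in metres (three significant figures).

0.676

Thin rod: I_cm = (1/12)ML² = (1/12)(2.83)(0.815)² = 0.15665 kg·m²; axis through the centre, so I = 0.15665 kg·m².
Rectangular plate: I_cm = (1/12)M(a²+b²) = (1/12)(2.88)[(0.428)² + (0.374)²] = 0.077534 kg·m²; centre at d = 0.824 m, so the parallel axis theorem gives I = 0.077534 + (2.88)(0.824)² = 2.033 kg·m².
Rectangular plate: I_cm = (1/12)Mb² = (1/12)(4.02)(0.871)² = 0.25414 kg·m²; centre at d = 0.706 m, so the parallel axis theorem gives I = 0.25414 + (4.02)(0.706)² = 2.2579 kg·m².
Total I = 4.4475 kg·m²; total mass M = 9.73 kg.
k = √(I/M) = √(4.4475/9.73) = 0.67608 m.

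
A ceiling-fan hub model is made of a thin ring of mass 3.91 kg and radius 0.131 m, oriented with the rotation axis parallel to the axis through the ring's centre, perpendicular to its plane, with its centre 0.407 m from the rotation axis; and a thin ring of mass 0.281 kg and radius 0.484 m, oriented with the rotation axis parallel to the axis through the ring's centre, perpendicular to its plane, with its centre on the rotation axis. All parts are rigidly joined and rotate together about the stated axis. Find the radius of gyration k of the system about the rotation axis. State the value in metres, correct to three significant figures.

Thin ring: I_cm = MR² = (3.91)(0.131)² = 0.0671 kg m^2; centre at d = 0.407 m, so the parallel axis theorem gives I = 0.0671 + (3.91)(0.407)² = 0.71479 kg m^2.
Thin ring: I_cm = MR² = (0.281)(0.484)² = 0.065826 kg m^2; axis through the centre, so I = 0.065826 kg m^2.
Total I = 0.78061 kg m^2; total mass M = 4.191 kg.
k = √(I/M) = √(0.78061/4.191) = 0.43158 m.

0.432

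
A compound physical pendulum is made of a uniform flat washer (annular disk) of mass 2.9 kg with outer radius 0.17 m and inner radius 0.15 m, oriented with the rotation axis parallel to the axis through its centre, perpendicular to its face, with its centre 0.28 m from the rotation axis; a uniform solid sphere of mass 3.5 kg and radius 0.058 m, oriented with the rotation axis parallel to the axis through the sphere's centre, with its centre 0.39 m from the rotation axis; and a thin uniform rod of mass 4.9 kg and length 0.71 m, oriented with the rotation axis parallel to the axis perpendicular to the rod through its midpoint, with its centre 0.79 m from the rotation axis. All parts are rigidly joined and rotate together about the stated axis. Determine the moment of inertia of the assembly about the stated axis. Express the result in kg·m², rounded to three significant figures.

4.10

Annular disk: I_cm = (1/2)M(R²+r²) = (1/2)(2.9)[(0.17)² + (0.15)²] = 0.07453 kg·m²; centre at d = 0.28 m, so the parallel axis theorem gives I = 0.07453 + (2.9)(0.28)² = 0.30189 kg·m².
Solid sphere: I_cm = (2/5)MR² = (2/5)(3.5)(0.058)² = 0.0047096 kg·m²; centre at d = 0.39 m, so the parallel axis theorem gives I = 0.0047096 + (3.5)(0.39)² = 0.53706 kg·m².
Thin rod: I_cm = (1/12)ML² = (1/12)(4.9)(0.71)² = 0.20584 kg·m²; centre at d = 0.79 m, so the parallel axis theorem gives I = 0.20584 + (4.9)(0.79)² = 3.2639 kg·m².
Total I = 0.30189 + 0.53706 + 3.2639 = 4.1029 kg·m².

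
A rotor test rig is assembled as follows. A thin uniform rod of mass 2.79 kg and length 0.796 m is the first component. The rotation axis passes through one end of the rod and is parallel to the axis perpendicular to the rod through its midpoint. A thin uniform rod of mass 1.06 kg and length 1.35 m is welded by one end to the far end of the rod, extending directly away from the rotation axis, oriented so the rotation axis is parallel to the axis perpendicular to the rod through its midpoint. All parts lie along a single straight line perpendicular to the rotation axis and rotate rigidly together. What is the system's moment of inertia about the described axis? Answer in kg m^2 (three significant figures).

3.04

Thin rod: I_cm = (1/12)ML² = (1/12)(2.79)(0.796)² = 0.14732 kg m^2; centre at d = 0.398 m, so the parallel axis theorem gives I = 0.14732 + (2.79)(0.398)² = 0.58926 kg m^2.
Thin rod: I_cm = (1/12)ML² = (1/12)(1.06)(1.35)² = 0.16099 kg m^2; centre at d = 0.398 + 0.398 + 0.675 = 1.471 m, so the parallel axis theorem gives I = 0.16099 + (1.06)(1.471)² = 2.4547 kg m^2.
Total I = 0.58926 + 2.4547 = 3.0439 kg m^2.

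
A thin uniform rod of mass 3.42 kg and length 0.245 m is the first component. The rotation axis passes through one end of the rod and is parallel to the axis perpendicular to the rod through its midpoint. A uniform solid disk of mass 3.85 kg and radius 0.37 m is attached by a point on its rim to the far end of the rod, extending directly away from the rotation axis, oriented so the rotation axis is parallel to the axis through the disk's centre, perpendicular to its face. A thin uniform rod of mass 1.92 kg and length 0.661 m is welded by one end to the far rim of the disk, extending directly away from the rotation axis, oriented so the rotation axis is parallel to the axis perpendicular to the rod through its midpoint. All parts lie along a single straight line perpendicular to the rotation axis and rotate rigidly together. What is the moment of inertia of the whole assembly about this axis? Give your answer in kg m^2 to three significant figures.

Thin rod: I_cm = (1/12)ML² = (1/12)(3.42)(0.245)² = 0.017107 kg m^2; centre at d = 0.1225 m, so I = I_cm + Md² gives I = 0.017107 + (3.42)(0.1225)² = 0.068428 kg m^2.
Solid disk: I_cm = (1/2)MR² = (1/2)(3.85)(0.37)² = 0.26353 kg m^2; centre at d = 0.1225 + 0.1225 + 0.37 = 0.615 m, so I = I_cm + Md² gives I = 0.26353 + (3.85)(0.615)² = 1.7197 kg m^2.
Thin rod: I_cm = (1/12)ML² = (1/12)(1.92)(0.661)² = 0.069907 kg m^2; centre at d = 0.1225 + 0.1225 + 0.37 + 0.37 + 0.3305 = 1.3155 m, so I = I_cm + Md² gives I = 0.069907 + (1.92)(1.3155)² = 3.3925 kg m^2.
Total I = 0.068428 + 1.7197 + 3.3925 = 5.1807 kg m^2.

5.18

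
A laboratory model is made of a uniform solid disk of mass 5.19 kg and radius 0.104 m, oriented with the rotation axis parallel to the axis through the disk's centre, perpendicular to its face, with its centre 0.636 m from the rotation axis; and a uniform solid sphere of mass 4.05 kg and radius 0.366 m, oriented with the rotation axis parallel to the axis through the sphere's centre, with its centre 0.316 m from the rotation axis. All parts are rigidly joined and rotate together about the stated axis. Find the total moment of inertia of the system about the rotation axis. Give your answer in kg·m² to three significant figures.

2.75

Solid disk: I_cm = (1/2)MR² = (1/2)(5.19)(0.104)² = 0.028068 kg·m²; centre at d = 0.636 m, so I = I_cm + Md² gives I = 0.028068 + (5.19)(0.636)² = 2.1274 kg·m².
Solid sphere: I_cm = (2/5)MR² = (2/5)(4.05)(0.366)² = 0.21701 kg·m²; centre at d = 0.316 m, so I = I_cm + Md² gives I = 0.21701 + (4.05)(0.316)² = 0.62143 kg·m².
Total I = 2.1274 + 0.62143 = 2.7488 kg·m².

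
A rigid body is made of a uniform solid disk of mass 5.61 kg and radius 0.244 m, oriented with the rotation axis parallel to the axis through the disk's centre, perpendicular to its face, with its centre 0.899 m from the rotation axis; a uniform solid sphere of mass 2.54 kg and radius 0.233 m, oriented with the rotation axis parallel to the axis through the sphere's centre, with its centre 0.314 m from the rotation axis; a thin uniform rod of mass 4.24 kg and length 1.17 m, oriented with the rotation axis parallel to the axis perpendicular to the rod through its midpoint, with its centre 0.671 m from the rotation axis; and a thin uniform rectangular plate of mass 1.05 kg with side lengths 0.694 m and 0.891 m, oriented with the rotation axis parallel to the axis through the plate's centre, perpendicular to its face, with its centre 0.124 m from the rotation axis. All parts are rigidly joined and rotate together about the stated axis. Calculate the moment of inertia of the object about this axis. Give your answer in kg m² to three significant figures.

7.53

Solid disk: I_cm = (1/2)MR² = (1/2)(5.61)(0.244)² = 0.167 kg m²; centre at d = 0.899 m, so I = I_cm + Md² gives I = 0.167 + (5.61)(0.899)² = 4.701 kg m².
Solid sphere: I_cm = (2/5)MR² = (2/5)(2.54)(0.233)² = 0.055158 kg m²; centre at d = 0.314 m, so I = I_cm + Md² gives I = 0.055158 + (2.54)(0.314)² = 0.30559 kg m².
Thin rod: I_cm = (1/12)ML² = (1/12)(4.24)(1.17)² = 0.48368 kg m²; centre at d = 0.671 m, so I = I_cm + Md² gives I = 0.48368 + (4.24)(0.671)² = 2.3927 kg m².
Rectangular plate: I_cm = (1/12)M(a²+b²) = (1/12)(1.05)[(0.694)² + (0.891)²] = 0.11161 kg m²; centre at d = 0.124 m, so I = I_cm + Md² gives I = 0.11161 + (1.05)(0.124)² = 0.12775 kg m².
Total I = 4.701 + 0.30559 + 2.3927 + 0.12775 = 7.527 kg m².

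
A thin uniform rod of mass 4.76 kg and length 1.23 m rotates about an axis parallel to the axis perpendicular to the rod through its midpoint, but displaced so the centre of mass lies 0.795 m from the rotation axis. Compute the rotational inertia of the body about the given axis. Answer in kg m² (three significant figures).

I_cm = (1/12)ML² = (1/12)(4.76)(1.23)² = 0.60012 kg m²; centre at d = 0.795 m, so I = I_cm + Md² gives I = 0.60012 + (4.76)(0.795)² = 3.6086 kg m².

3.61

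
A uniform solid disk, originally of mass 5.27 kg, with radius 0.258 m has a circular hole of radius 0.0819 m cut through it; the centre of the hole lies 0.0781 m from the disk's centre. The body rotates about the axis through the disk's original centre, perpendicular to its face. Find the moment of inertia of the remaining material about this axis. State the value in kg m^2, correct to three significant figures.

Unpierced body about its centre: I₀ = (1/2)MR² = (1/2)(5.27)(0.258)² = 0.1754 kg m^2.
The removed disk has mass m = M·(r/R)² = (5.27)(0.0819/0.258)² = 0.53105 kg (same uniform areal density).
Its moment of inertia about the rotation axis (parallel-axis theorem): I_hole = (1/2)mr² + md² = (1/2)(0.53105)(0.0819)² + (0.53105)(0.0781)² = 0.0050203 kg m^2.
Treating the hole as negative mass, I = I₀ − I_hole = 0.1754 − 0.0050203 = 0.17038 kg m^2.

0.170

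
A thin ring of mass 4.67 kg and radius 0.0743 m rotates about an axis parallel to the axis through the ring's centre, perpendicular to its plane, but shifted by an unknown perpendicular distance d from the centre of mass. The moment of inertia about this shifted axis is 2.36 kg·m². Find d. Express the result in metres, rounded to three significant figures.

0.707

About the centre-of-mass axis, I_cm = MR² = (4.67)(0.0743)² = 0.025781 kg·m².
Parallel axis theorem: I = I_cm + Md², so Md² = 2.36 − 0.025781 = 2.3342 kg·m².
d = √(2.3342 / 4.67) = 0.70699 m.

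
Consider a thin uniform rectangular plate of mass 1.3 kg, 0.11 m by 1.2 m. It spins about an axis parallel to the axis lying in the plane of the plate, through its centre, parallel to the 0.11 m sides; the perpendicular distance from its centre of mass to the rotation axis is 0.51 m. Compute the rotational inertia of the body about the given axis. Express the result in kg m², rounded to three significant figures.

0.494

I_cm = (1/12)Mb² = (1/12)(1.3)(1.2)² = 0.156 kg m²; centre at d = 0.51 m, so the parallel axis theorem gives I = 0.156 + (1.3)(0.51)² = 0.49413 kg m².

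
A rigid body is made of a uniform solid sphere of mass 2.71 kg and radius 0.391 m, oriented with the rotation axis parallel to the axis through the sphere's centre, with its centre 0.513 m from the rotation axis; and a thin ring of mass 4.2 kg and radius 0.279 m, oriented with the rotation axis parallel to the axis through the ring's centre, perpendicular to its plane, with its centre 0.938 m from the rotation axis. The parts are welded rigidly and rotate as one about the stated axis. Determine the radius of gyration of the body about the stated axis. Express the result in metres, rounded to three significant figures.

Solid sphere: I_cm = (2/5)MR² = (2/5)(2.71)(0.391)² = 0.16572 kg·m²; centre at d = 0.513 m, so I = I_cm + Md² gives I = 0.16572 + (2.71)(0.513)² = 0.87891 kg·m².
Thin ring: I_cm = MR² = (4.2)(0.279)² = 0.32693 kg·m²; centre at d = 0.938 m, so I = I_cm + Md² gives I = 0.32693 + (4.2)(0.938)² = 4.0223 kg·m².
Total I = 4.9012 kg·m²; total mass M = 6.91 kg.
k = √(I/M) = √(4.9012/6.91) = 0.84219 m.

0.842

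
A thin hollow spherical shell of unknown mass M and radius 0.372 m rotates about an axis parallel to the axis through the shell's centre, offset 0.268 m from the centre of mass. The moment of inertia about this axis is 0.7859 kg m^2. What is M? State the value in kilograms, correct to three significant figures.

I = I_cm + Md² = (2/3)MR² + Md² = M·[0.666667·(0.372)² + (0.268)²] = M·0.16408.
So M = 0.7859 / 0.16408 = 4.7897 kg.

4.79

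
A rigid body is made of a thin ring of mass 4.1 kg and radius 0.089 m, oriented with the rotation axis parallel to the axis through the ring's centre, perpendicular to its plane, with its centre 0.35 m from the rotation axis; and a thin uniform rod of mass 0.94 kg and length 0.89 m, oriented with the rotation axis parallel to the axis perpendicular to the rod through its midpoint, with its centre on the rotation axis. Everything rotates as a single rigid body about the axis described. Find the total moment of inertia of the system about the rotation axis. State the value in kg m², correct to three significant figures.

0.597

Thin ring: I_cm = MR² = (4.1)(0.089)² = 0.032476 kg m²; centre at d = 0.35 m, so I = I_cm + Md² gives I = 0.032476 + (4.1)(0.35)² = 0.53473 kg m².
Thin rod: I_cm = (1/12)ML² = (1/12)(0.94)(0.89)² = 0.062048 kg m²; axis through the centre, so I = 0.062048 kg m².
Total I = 0.53473 + 0.062048 = 0.59677 kg m².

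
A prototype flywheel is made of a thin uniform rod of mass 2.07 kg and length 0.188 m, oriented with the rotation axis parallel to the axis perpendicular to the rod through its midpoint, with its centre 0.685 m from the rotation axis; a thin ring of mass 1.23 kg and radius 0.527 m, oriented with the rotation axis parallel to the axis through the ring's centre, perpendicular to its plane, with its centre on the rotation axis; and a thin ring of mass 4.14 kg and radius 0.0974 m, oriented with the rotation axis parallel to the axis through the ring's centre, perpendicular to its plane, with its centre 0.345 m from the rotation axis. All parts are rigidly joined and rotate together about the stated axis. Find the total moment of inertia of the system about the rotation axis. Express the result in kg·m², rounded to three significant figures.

Thin rod: I_cm = (1/12)ML² = (1/12)(2.07)(0.188)² = 0.0060968 kg·m²; centre at d = 0.685 m, so the parallel axis theorem gives I = 0.0060968 + (2.07)(0.685)² = 0.97739 kg·m².
Thin ring: I_cm = MR² = (1.23)(0.527)² = 0.34161 kg·m²; axis through the centre, so I = 0.34161 kg·m².
Thin ring: I_cm = MR² = (4.14)(0.0974)² = 0.039275 kg·m²; centre at d = 0.345 m, so the parallel axis theorem gives I = 0.039275 + (4.14)(0.345)² = 0.53204 kg·m².
Total I = 0.97739 + 0.34161 + 0.53204 = 1.851 kg·m².

1.85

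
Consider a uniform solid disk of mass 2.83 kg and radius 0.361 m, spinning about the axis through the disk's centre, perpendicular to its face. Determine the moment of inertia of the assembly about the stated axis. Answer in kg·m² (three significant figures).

I_cm = (1/2)MR² = (1/2)(2.83)(0.361)² = 0.1844 kg·m²; axis through the centre, so I = 0.1844 kg·m².

0.184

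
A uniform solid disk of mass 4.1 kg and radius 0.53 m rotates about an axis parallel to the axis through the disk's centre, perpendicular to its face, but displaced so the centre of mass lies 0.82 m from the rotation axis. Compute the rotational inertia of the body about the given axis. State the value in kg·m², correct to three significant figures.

3.33

I_cm = (1/2)MR² = (1/2)(4.1)(0.53)² = 0.57585 kg·m²; centre at d = 0.82 m, so the parallel axis theorem gives I = 0.57585 + (4.1)(0.82)² = 3.3327 kg·m².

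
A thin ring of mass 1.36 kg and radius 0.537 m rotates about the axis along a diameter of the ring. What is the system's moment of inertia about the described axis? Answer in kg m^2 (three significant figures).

I_cm = (1/2)MR² = (1/2)(1.36)(0.537)² = 0.19609 kg m^2; axis through the centre, so I = 0.19609 kg m^2.

0.196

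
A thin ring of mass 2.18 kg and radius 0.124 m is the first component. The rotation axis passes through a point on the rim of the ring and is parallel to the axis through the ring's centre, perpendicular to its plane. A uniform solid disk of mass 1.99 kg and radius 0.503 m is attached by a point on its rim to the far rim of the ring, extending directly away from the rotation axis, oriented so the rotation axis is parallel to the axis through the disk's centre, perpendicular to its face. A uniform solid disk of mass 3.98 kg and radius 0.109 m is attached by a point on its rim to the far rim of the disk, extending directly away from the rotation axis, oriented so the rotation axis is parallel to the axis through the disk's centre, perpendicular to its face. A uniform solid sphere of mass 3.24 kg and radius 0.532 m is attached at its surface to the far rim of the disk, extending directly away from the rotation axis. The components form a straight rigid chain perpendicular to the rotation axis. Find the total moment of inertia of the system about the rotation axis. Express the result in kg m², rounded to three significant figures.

Thin ring: I_cm = MR² = (2.18)(0.124)² = 0.03352 kg m²; centre at d = 0.124 m, so I = I_cm + Md² gives I = 0.03352 + (2.18)(0.124)² = 0.067039 kg m².
Solid disk: I_cm = (1/2)MR² = (1/2)(1.99)(0.503)² = 0.25174 kg m²; centre at d = 0.124 + 0.124 + 0.503 = 0.751 m, so I = I_cm + Md² gives I = 0.25174 + (1.99)(0.751)² = 1.3741 kg m².
Solid disk: I_cm = (1/2)MR² = (1/2)(3.98)(0.109)² = 0.023643 kg m²; centre at d = 0.124 + 0.124 + 0.503 + 0.503 + 0.109 = 1.363 m, so I = I_cm + Md² gives I = 0.023643 + (3.98)(1.363)² = 7.4176 kg m².
Solid sphere: I_cm = (2/5)MR² = (2/5)(3.24)(0.532)² = 0.3668 kg m²; centre at d = 0.124 + 0.124 + 0.503 + 0.503 + 0.109 + 0.109 + 0.532 = 2.004 m, so I = I_cm + Md² gives I = 0.3668 + (3.24)(2.004)² = 13.379 kg m².
Total I = 0.067039 + 1.3741 + 7.4176 + 13.379 = 22.237 kg m².

22.2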